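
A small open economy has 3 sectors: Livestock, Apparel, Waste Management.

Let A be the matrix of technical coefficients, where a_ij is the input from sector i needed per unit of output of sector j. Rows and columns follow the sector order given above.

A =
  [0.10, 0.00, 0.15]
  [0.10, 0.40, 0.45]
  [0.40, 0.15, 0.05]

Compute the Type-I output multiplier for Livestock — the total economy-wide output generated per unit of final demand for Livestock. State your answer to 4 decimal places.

m_L = 2.4940

I − A =
  [   0.90     0.00    -0.15]
  [  -0.10     0.60    -0.45]
  [  -0.40    -0.15     0.95]
Cofactors of I−A, C_ij = (−1)^(i+j)·(minor ij) (rows/columns in the sector order above):
  C_11 = (0.60)(0.95) − (-0.45)(-0.15) = 0.5025
  C_12 = −[(-0.10)(0.95) − (-0.45)(-0.40)] = 0.2750
  C_13 = (-0.10)(-0.15) − (0.60)(-0.40) = 0.2550
  C_21 = −[(0.00)(0.95) − (-0.15)(-0.15)] = 0.0225
  C_22 = (0.90)(0.95) − (-0.15)(-0.40) = 0.7950
  C_23 = −[(0.90)(-0.15) − (0.00)(-0.40)] = 0.1350
  C_31 = (0.00)(-0.45) − (-0.15)(0.60) = 0.0900
  C_32 = −[(0.90)(-0.45) − (-0.15)(-0.10)] = 0.4200
  C_33 = (0.90)(0.60) − (0.00)(-0.10) = 0.5400
det(I−A) = Σ_j (I−A)_1j·C_1j = (0.90)(0.5025) + (0.00)(0.2750) + (-0.15)(0.2550) = 0.4140
adj(I−A) = Cᵀ =
  [ 0.5025   0.0225   0.0900]
  [ 0.2750   0.7950   0.4200]
  [ 0.2550   0.1350   0.5400]
(I − A)⁻¹ = adj(I−A) / det(I−A) ≈
  [   1.21377     0.05435     0.21739]
  [   0.66425     1.92029     1.01449]
  [   0.61594     0.32609     1.30435]
The output multiplier for sector j is the column-j sum of the Leontief inverse (I − A)⁻¹ = adj(I−A) / det(I−A).
Column L of adj(I−A): (0.5025, 0.2750, 0.2550); det(I−A) = 0.4140.
m_L = (0.5025 + 0.2750 + 0.2550) / 0.4140 = 1.0325 / 0.4140 ≈ 2.4940.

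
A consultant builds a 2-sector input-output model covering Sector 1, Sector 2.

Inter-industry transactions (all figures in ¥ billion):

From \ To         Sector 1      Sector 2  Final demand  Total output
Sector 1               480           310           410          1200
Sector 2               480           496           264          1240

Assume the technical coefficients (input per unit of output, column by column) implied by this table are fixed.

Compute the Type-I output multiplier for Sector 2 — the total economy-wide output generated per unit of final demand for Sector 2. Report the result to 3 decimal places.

Technical coefficients a_ij = z_ij / X_j:
  a_11 = 480/1200 = 0.40, a_21 = 480/1200 = 0.40
  a_12 = 310/1240 = 0.25, a_22 = 496/1240 = 0.40
I − A =
  [   0.60    -0.25]
  [  -0.40     0.60]
det(I−A) = (0.60)(0.60) − (-0.25)(-0.40) = 0.2600
adj(I−A) = [[0.60, 0.25], [0.40, 0.60]]
(I − A)⁻¹ = adj(I−A) / det(I−A) ≈
  [   2.3077     0.9615]
  [   1.5385     2.3077]
The output multiplier for sector j is the column-j sum of the Leontief inverse (I − A)⁻¹ = adj(I−A) / det(I−A).
Column 2 of adj(I−A): (0.25, 0.60); det(I−A) = 0.2600.
m_2 = (0.25 + 0.60) / 0.2600 = 0.85 / 0.2600 ≈ 3.269.

m_2 = 3.269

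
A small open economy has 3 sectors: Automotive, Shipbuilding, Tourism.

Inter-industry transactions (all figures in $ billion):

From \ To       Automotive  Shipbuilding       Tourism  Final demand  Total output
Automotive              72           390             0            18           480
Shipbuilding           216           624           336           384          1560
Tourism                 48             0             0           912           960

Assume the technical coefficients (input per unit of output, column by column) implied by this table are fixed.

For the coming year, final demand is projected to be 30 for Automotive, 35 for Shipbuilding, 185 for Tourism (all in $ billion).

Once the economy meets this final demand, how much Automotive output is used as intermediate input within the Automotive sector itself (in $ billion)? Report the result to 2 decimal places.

z_11 = 16.57

Technical coefficients a_ij = z_ij / X_j:
  a_11 = 72/480 = 0.15, a_21 = 216/480 = 0.45, a_31 = 48/480 = 0.10
  a_12 = 390/1560 = 0.25, a_22 = 624/1560 = 0.40, a_32 = 0/1560 = 0.00
  a_13 = 0/960 = 0.00, a_23 = 336/960 = 0.35, a_33 = 0/960 = 0.00
I − A =
  [   0.85    -0.25     0.00]
  [  -0.45     0.60    -0.35]
  [  -0.10     0.00     1.00]
Cofactors of I−A, C_ij = (−1)^(i+j)·(minor ij) (rows/columns in the sector order above):
  C_11 = (0.60)(1.00) − (-0.35)(0.00) = 0.6000
  C_12 = −[(-0.45)(1.00) − (-0.35)(-0.10)] = 0.4850
  C_13 = (-0.45)(0.00) − (0.60)(-0.10) = 0.0600
  C_21 = −[(-0.25)(1.00) − (0.00)(0.00)] = 0.2500
  C_22 = (0.85)(1.00) − (0.00)(-0.10) = 0.8500
  C_23 = −[(0.85)(0.00) − (-0.25)(-0.10)] = 0.0250
  C_31 = (-0.25)(-0.35) − (0.00)(0.60) = 0.0875
  C_32 = −[(0.85)(-0.35) − (0.00)(-0.45)] = 0.2975
  C_33 = (0.85)(0.60) − (-0.25)(-0.45) = 0.3975
det(I−A) = Σ_j (I−A)_1j·C_1j = (0.85)(0.6000) + (-0.25)(0.4850) + (0.00)(0.0600) = 0.38875
adj(I−A) = Cᵀ =
  [ 0.6000   0.2500   0.0875]
  [ 0.4850   0.8500   0.2975]
  [ 0.0600   0.0250   0.3975]
(I − A)⁻¹ = adj(I−A) / det(I−A) ≈
  [   1.5434     0.6431     0.2251]
  [   1.2476     2.1865     0.7653]
  [   0.1543     0.0643     1.0225]
First solve x = (I − A)⁻¹ d = adj(I−A)·d / det(I−A); in particular x_1 = (0.6000·30 + 0.2500·35 + 0.0875·185) / 0.38875 = 42.9375 / 0.38875 ≈ 110.4502.
Intermediate flow from 1 to 1: z_11 = a_11 · x_1 = 0.15 × 42.9375 / 0.38875 = 6.440625 / 0.38875 ≈ 16.57.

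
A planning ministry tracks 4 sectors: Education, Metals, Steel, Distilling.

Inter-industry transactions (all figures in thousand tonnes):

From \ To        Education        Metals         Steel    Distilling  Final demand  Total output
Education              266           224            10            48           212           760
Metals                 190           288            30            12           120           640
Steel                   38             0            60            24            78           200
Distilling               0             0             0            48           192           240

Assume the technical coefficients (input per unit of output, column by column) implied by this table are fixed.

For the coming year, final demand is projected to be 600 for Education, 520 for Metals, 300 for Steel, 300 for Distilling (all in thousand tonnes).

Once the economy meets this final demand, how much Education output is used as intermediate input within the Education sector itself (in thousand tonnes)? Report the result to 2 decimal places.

Technical coefficients a_ij = z_ij / X_j:
  a_EE = 266/760 = 0.35, a_ME = 190/760 = 0.25, a_SE = 38/760 = 0.05, a_DE = 0/760 = 0.00
  a_EM = 224/640 = 0.35, a_MM = 288/640 = 0.45, a_SM = 0/640 = 0.00, a_DM = 0/640 = 0.00
  a_ES = 10/200 = 0.05, a_MS = 30/200 = 0.15, a_SS = 60/200 = 0.30, a_DS = 0/200 = 0.00
  a_ED = 48/240 = 0.20, a_MD = 12/240 = 0.05, a_SD = 24/240 = 0.10, a_DD = 48/240 = 0.20
I − A =
  [   0.65    -0.35    -0.05    -0.20]
  [  -0.25     0.55    -0.15    -0.05]
  [  -0.05     0.00     0.70    -0.10]
  [   0.00     0.00     0.00     0.80]
Compute the cofactors C_ij = (−1)^(i+j)·(3×3 minor ij) of I−A; the adjugate is their transpose:
adj(I−A) = Cᵀ =
  [ 0.308000   0.196000   0.064000   0.097250]
  [ 0.146000   0.362000   0.088000   0.070125]
  [ 0.022000   0.014000   0.216000   0.033375]
  [ 0.000000   0.000000   0.000000   0.185000]
det(I−A) = Σ_j (I−A)_1j·C_1j = (0.65)(0.308000) + (-0.35)(0.146000) + (-0.05)(0.022000) + (-0.20)(0.000000) = 0.1480
(I − A)⁻¹ = adj(I−A) / det(I−A) ≈
  [   2.0811     1.3243     0.4324     0.6571]
  [   0.9865     2.4459     0.5946     0.4738]
  [   0.1486     0.0946     1.4595     0.2255]
  [   0.0000     0.0000     0.0000     1.2500]
First solve x = (I − A)⁻¹ d = adj(I−A)·d / det(I−A); in particular x_E = (0.308000·600 + 0.196000·520 + 0.064000·300 + 0.097250·300) / 0.1480 = 335.095 / 0.1480 ≈ 2264.1554.
Intermediate flow from E to E: z_EE = a_EE · x_E = 0.35 × 335.095 / 0.1480 = 117.28325 / 0.1480 ≈ 792.45.

z_EE = 792.45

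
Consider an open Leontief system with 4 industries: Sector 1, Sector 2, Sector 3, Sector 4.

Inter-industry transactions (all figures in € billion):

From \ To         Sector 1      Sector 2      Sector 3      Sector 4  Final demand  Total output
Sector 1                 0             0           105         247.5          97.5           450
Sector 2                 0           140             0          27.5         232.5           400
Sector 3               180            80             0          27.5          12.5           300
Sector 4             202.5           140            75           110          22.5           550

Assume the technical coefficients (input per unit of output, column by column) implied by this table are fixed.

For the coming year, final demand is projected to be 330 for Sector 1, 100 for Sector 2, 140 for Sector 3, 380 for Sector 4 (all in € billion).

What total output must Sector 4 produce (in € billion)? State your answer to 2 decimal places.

x_4 = 1597.63

Technical coefficients a_ij = z_ij / X_j:
  a_11 = 0/450 = 0.00, a_21 = 0/450 = 0.00, a_31 = 180/450 = 0.40, a_41 = 202.5/450 = 0.45
  a_12 = 0/400 = 0.00, a_22 = 140/400 = 0.35, a_32 = 80/400 = 0.20, a_42 = 140/400 = 0.35
  a_13 = 105/300 = 0.35, a_23 = 0/300 = 0.00, a_33 = 0/300 = 0.00, a_43 = 75/300 = 0.25
  a_14 = 247.5/550 = 0.45, a_24 = 27.5/550 = 0.05, a_34 = 27.5/550 = 0.05, a_44 = 110/550 = 0.20
I − A =
  [   1.00     0.00    -0.35    -0.45]
  [   0.00     0.65     0.00    -0.05]
  [  -0.40    -0.20     1.00    -0.05]
  [  -0.45    -0.35    -0.25     0.80]
Compute the cofactors C_ij = (−1)^(i+j)·(3×3 minor ij) of I−A; the adjugate is their transpose:
adj(I−A) = Cᵀ =
  [ 0.491875   0.242125   0.249000   0.307375]
  [ 0.027500   0.420125   0.020375   0.043000]
  [ 0.220125   0.200000   0.370875   0.159500]
  [ 0.357500   0.382500   0.264875   0.559000]
det(I−A) = Σ_j (I−A)_1j·C_1j = (1.00)(0.491875) + (0.00)(0.027500) + (-0.35)(0.220125) + (-0.45)(0.357500) = 0.25395625
(I − A)⁻¹ = adj(I−A) / det(I−A) ≈
  [   1.9368     0.9534     0.9805     1.2103]
  [   0.1083     1.6543     0.0802     0.1693]
  [   0.8668     0.7875     1.4604     0.6281]
  [   1.4077     1.5062     1.0430     2.2012]
x = (I − A)⁻¹ d = adj(I−A)·d / det(I−A), with det(I−A) = 0.25395625:
  x_1 = (0.491875·330 + 0.242125·100 + 0.249000·140 + 0.307375·380) / 0.25395625 = 338.19375 / 0.25395625 ≈ 1331.70
  x_2 = (0.027500·330 + 0.420125·100 + 0.020375·140 + 0.043000·380) / 0.25395625 = 70.28 / 0.25395625 ≈ 276.74
  x_3 = (0.220125·330 + 0.200000·100 + 0.370875·140 + 0.159500·380) / 0.25395625 = 205.17375 / 0.25395625 ≈ 807.91
  x_4 = (0.357500·330 + 0.382500·100 + 0.264875·140 + 0.559000·380) / 0.25395625 = 405.7275 / 0.25395625 ≈ 1597.63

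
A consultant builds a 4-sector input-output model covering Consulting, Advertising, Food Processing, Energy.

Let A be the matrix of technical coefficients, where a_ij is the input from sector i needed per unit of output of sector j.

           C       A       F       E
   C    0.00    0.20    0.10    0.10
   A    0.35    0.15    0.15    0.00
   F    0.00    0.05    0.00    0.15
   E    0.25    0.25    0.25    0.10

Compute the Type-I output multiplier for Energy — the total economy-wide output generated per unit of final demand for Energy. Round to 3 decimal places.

m_E = 1.692

I − A =
  [   1.00    -0.20    -0.10    -0.10]
  [  -0.35     0.85    -0.15     0.00]
  [   0.00    -0.05     1.00    -0.15]
  [  -0.25    -0.25    -0.25     0.90]
Compute the cofactors C_ij = (−1)^(i+j)·(3×3 minor ij) of I−A; the adjugate is their transpose:
adj(I−A) = Cᵀ =
  [ 0.72075   0.20700   0.12850   0.10150]
  [ 0.30750   0.83375   0.17150   0.06275]
  [ 0.06075   0.08875   0.67200   0.11875]
  [ 0.30250   0.31375   0.27000   0.77075]
det(I−A) = Σ_j (I−A)_1j·C_1j = (1.00)(0.72075) + (-0.20)(0.30750) + (-0.10)(0.06075) + (-0.10)(0.30250) = 0.622925
(I − A)⁻¹ = adj(I−A) / det(I−A) ≈
  [   1.1570     0.3323     0.2063     0.1629]
  [   0.4936     1.3384     0.2753     0.1007]
  [   0.0975     0.1425     1.0788     0.1906]
  [   0.4856     0.5037     0.4334     1.2373]
The output multiplier for sector j is the column-j sum of the Leontief inverse (I − A)⁻¹ = adj(I−A) / det(I−A).
Column E of adj(I−A): (0.10150, 0.06275, 0.11875, 0.77075); det(I−A) = 0.622925.
m_E = (0.10150 + 0.06275 + 0.11875 + 0.77075) / 0.622925 = 1.05375 / 0.622925 ≈ 1.692.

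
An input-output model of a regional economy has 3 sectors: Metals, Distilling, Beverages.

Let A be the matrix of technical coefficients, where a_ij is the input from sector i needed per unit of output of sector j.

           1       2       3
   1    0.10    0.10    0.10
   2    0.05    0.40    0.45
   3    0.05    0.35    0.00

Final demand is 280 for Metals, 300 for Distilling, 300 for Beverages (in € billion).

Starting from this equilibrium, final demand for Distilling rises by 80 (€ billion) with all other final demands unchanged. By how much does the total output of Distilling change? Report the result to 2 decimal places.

Δx_2 = 185.37

I − A =
  [   0.90    -0.10    -0.10]
  [  -0.05     0.60    -0.45]
  [  -0.05    -0.35     1.00]
Cofactors of I−A, C_ij = (−1)^(i+j)·(minor ij) (rows/columns in the sector order above):
  C_11 = (0.60)(1.00) − (-0.45)(-0.35) = 0.4425
  C_12 = −[(-0.05)(1.00) − (-0.45)(-0.05)] = 0.0725
  C_13 = (-0.05)(-0.35) − (0.60)(-0.05) = 0.0475
  C_21 = −[(-0.10)(1.00) − (-0.10)(-0.35)] = 0.1350
  C_22 = (0.90)(1.00) − (-0.10)(-0.05) = 0.8950
  C_23 = −[(0.90)(-0.35) − (-0.10)(-0.05)] = 0.3200
  C_31 = (-0.10)(-0.45) − (-0.10)(0.60) = 0.1050
  C_32 = −[(0.90)(-0.45) − (-0.10)(-0.05)] = 0.4100
  C_33 = (0.90)(0.60) − (-0.10)(-0.05) = 0.5350
det(I−A) = Σ_j (I−A)_1j·C_1j = (0.90)(0.4425) + (-0.10)(0.0725) + (-0.10)(0.0475) = 0.38625
adj(I−A) = Cᵀ =
  [ 0.4425   0.1350   0.1050]
  [ 0.0725   0.8950   0.4100]
  [ 0.0475   0.3200   0.5350]
(I − A)⁻¹ = adj(I−A) / det(I−A) ≈
  [   1.1456     0.3495     0.2718]
  [   0.1877     2.3172     1.0615]
  [   0.1230     0.8285     1.3851]
Δx = (I − A)⁻¹ Δd with Δd having +80 in the Distilling component and 0 elsewhere.
So Δx_2 = L_22 · (+80), where L_22 = adj(I−A)_22 / det(I−A) = 0.8950 / 0.38625.
Δx_2 = 0.8950 × (+80) / 0.38625 = 71.60 / 0.38625 ≈ 185.37.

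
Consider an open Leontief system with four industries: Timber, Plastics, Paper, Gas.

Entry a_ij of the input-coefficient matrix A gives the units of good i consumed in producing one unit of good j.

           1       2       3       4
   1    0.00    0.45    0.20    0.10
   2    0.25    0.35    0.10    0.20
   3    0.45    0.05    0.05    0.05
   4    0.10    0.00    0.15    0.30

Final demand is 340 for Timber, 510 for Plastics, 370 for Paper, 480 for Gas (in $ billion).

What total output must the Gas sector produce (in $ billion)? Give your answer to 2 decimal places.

x_4 = 1199.46

I − A =
  [   1.00    -0.45    -0.20    -0.10]
  [  -0.25     0.65    -0.10    -0.20]
  [  -0.45    -0.05     0.95    -0.05]
  [  -0.10     0.00    -0.15     0.70]
Compute the cofactors C_ij = (−1)^(i+j)·(3×3 minor ij) of I−A; the adjugate is their transpose:
adj(I−A) = Cᵀ =
  [ 0.422375   0.303625   0.145750   0.157500]
  [ 0.228875   0.577250   0.141750   0.207750]
  [ 0.217750   0.178500   0.360750   0.107875]
  [ 0.107000   0.081625   0.098125   0.424375]
det(I−A) = Σ_j (I−A)_1j·C_1j = (1.00)(0.422375) + (-0.45)(0.228875) + (-0.20)(0.217750) + (-0.10)(0.107000) = 0.26513125
(I − A)⁻¹ = adj(I−A) / det(I−A) ≈
  [   1.5931     1.1452     0.5497     0.5940]
  [   0.8633     2.1772     0.5346     0.7836]
  [   0.8213     0.6733     1.3606     0.4069]
  [   0.4036     0.3079     0.3701     1.6006]
x = (I − A)⁻¹ d = adj(I−A)·d / det(I−A), with det(I−A) = 0.26513125:
  x_1 = (0.422375·340 + 0.303625·510 + 0.145750·370 + 0.157500·480) / 0.26513125 = 427.98375 / 0.26513125 ≈ 1614.23
  x_2 = (0.228875·340 + 0.577250·510 + 0.141750·370 + 0.207750·480) / 0.26513125 = 524.3825 / 0.26513125 ≈ 1977.82
  x_3 = (0.217750·340 + 0.178500·510 + 0.360750·370 + 0.107875·480) / 0.26513125 = 350.3275 / 0.26513125 ≈ 1321.34
  x_4 = (0.107000·340 + 0.081625·510 + 0.098125·370 + 0.424375·480) / 0.26513125 = 318.015 / 0.26513125 ≈ 1199.46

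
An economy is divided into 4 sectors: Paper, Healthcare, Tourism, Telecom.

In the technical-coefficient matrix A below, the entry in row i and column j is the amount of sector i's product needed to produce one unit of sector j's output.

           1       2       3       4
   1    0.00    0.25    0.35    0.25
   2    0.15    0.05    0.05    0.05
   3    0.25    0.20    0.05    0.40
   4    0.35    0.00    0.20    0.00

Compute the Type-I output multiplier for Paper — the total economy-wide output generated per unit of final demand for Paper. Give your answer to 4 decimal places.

m_1 = 3.2511

I − A =
  [   1.00    -0.25    -0.35    -0.25]
  [  -0.15     0.95    -0.05    -0.05]
  [  -0.25    -0.20     0.95    -0.40]
  [  -0.35     0.00    -0.20     1.00]
Compute the cofactors C_ij = (−1)^(i+j)·(3×3 minor ij) of I−A; the adjugate is their transpose:
adj(I−A) = Cᵀ =
  [ 0.814500   0.297500   0.395000   0.376500]
  [ 0.169125   0.637875   0.121750   0.122875]
  [ 0.404000   0.280000   0.825000   0.445000]
  [ 0.365875   0.160125   0.303250   0.760125]
det(I−A) = Σ_j (I−A)_1j·C_1j = (1.00)(0.814500) + (-0.25)(0.169125) + (-0.35)(0.404000) + (-0.25)(0.365875) = 0.53935
(I − A)⁻¹ = adj(I−A) / det(I−A) ≈
  [   1.51015     0.55159     0.73236     0.69806]
  [   0.31357     1.18267     0.22573     0.22782]
  [   0.74905     0.51914     1.52962     0.82507]
  [   0.67836     0.29689     0.56225     1.40934]
The output multiplier for sector j is the column-j sum of the Leontief inverse (I − A)⁻¹ = adj(I−A) / det(I−A).
Column 1 of adj(I−A): (0.814500, 0.169125, 0.404000, 0.365875); det(I−A) = 0.53935.
m_1 = (0.814500 + 0.169125 + 0.404000 + 0.365875) / 0.53935 = 1.7535 / 0.53935 ≈ 3.2511.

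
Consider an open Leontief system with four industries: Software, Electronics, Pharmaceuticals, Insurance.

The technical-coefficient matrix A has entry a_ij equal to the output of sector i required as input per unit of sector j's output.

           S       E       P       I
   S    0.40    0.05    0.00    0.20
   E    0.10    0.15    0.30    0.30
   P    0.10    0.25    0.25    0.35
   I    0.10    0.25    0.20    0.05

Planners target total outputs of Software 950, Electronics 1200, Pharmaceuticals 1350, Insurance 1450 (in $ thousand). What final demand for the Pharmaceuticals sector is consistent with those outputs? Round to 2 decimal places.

d_P = 110.00

I − A =
  [   0.60    -0.05     0.00    -0.20]
  [  -0.10     0.85    -0.30    -0.30]
  [  -0.10    -0.25     0.75    -0.35]
  [  -0.10    -0.25    -0.20     0.95]
d = (I − A) x:
  d_S = (+0.60)·950 + (-0.05)·1200 + (+0.00)·1350 + (-0.20)·1450 = 220.00
  d_E = (-0.10)·950 + (+0.85)·1200 + (-0.30)·1350 + (-0.30)·1450 = 85.00
  d_P = (-0.10)·950 + (-0.25)·1200 + (+0.75)·1350 + (-0.35)·1450 = 110.00
  d_I = (-0.10)·950 + (-0.25)·1200 + (-0.20)·1350 + (+0.95)·1450 = 712.50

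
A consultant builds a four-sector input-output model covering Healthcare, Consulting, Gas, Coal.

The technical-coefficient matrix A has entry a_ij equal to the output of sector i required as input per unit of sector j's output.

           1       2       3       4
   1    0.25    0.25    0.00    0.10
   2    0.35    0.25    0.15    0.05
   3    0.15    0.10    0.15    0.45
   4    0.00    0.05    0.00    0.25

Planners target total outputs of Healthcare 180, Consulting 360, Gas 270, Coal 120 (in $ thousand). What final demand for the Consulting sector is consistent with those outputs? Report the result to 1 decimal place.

I − A =
  [   0.75    -0.25     0.00    -0.10]
  [  -0.35     0.75    -0.15    -0.05]
  [  -0.15    -0.10     0.85    -0.45]
  [   0.00    -0.05     0.00     0.75]
d = (I − A) x:
  d_1 = (+0.75)·180 + (-0.25)·360 + (+0.00)·270 + (-0.10)·120 = 33.0
  d_2 = (-0.35)·180 + (+0.75)·360 + (-0.15)·270 + (-0.05)·120 = 160.5
  d_3 = (-0.15)·180 + (-0.10)·360 + (+0.85)·270 + (-0.45)·120 = 112.5
  d_4 = (+0.00)·180 + (-0.05)·360 + (+0.00)·270 + (+0.75)·120 = 72.0

d_2 = 160.5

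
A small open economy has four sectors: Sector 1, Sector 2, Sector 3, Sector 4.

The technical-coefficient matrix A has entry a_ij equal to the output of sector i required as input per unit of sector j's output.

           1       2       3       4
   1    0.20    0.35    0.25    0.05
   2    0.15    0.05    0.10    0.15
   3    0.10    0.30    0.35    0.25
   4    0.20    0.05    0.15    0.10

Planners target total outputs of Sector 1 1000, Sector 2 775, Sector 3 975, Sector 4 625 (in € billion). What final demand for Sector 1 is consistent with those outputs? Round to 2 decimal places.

d_1 = 253.75

I − A =
  [   0.80    -0.35    -0.25    -0.05]
  [  -0.15     0.95    -0.10    -0.15]
  [  -0.10    -0.30     0.65    -0.25]
  [  -0.20    -0.05    -0.15     0.90]
d = (I − A) x:
  d_1 = (+0.80)·1000 + (-0.35)·775 + (-0.25)·975 + (-0.05)·625 = 253.75
  d_2 = (-0.15)·1000 + (+0.95)·775 + (-0.10)·975 + (-0.15)·625 = 395.00
  d_3 = (-0.10)·1000 + (-0.30)·775 + (+0.65)·975 + (-0.25)·625 = 145.00
  d_4 = (-0.20)·1000 + (-0.05)·775 + (-0.15)·975 + (+0.90)·625 = 177.50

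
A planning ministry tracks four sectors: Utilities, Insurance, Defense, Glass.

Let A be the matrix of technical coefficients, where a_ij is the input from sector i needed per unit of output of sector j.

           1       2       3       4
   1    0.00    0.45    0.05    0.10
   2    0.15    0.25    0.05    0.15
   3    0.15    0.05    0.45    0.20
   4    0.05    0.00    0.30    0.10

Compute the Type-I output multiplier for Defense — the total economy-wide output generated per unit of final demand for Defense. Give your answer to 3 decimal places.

m_3 = 3.714

I − A =
  [   1.00    -0.45    -0.05    -0.10]
  [  -0.15     0.75    -0.05    -0.15]
  [  -0.15    -0.05     0.55    -0.20]
  [  -0.05     0.00    -0.30     0.90]
Compute the cofactors C_ij = (−1)^(i+j)·(3×3 minor ij) of I−A; the adjugate is their transpose:
adj(I−A) = Cᵀ =
  [ 0.321750   0.199500   0.096750   0.090500]
  [ 0.083375   0.420500   0.101375   0.101875]
  [ 0.115875   0.110000   0.607125   0.166125]
  [ 0.056500   0.047750   0.207750   0.363500]
det(I−A) = Σ_j (I−A)_1j·C_1j = (1.00)(0.321750) + (-0.45)(0.083375) + (-0.05)(0.115875) + (-0.10)(0.056500) = 0.2727875
(I − A)⁻¹ = adj(I−A) / det(I−A) ≈
  [   1.1795     0.7313     0.3547     0.3318]
  [   0.3056     1.5415     0.3716     0.3735]
  [   0.4248     0.4032     2.2256     0.6090]
  [   0.2071     0.1750     0.7616     1.3325]
The output multiplier for sector j is the column-j sum of the Leontief inverse (I − A)⁻¹ = adj(I−A) / det(I−A).
Column 3 of adj(I−A): (0.096750, 0.101375, 0.607125, 0.207750); det(I−A) = 0.2727875.
m_3 = (0.096750 + 0.101375 + 0.607125 + 0.207750) / 0.2727875 = 1.013 / 0.2727875 ≈ 3.714.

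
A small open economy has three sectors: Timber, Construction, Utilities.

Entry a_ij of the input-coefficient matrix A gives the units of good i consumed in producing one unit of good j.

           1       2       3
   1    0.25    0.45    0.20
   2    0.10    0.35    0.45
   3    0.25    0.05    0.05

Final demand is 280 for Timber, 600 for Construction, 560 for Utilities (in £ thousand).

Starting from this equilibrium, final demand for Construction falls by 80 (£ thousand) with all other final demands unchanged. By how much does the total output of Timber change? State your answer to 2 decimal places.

I − A =
  [   0.75    -0.45    -0.20]
  [  -0.10     0.65    -0.45]
  [  -0.25    -0.05     0.95]
Cofactors of I−A, C_ij = (−1)^(i+j)·(minor ij) (rows/columns in the sector order above):
  C_11 = (0.65)(0.95) − (-0.45)(-0.05) = 0.5950
  C_12 = −[(-0.10)(0.95) − (-0.45)(-0.25)] = 0.2075
  C_13 = (-0.10)(-0.05) − (0.65)(-0.25) = 0.1675
  C_21 = −[(-0.45)(0.95) − (-0.20)(-0.05)] = 0.4375
  C_22 = (0.75)(0.95) − (-0.20)(-0.25) = 0.6625
  C_23 = −[(0.75)(-0.05) − (-0.45)(-0.25)] = 0.1500
  C_31 = (-0.45)(-0.45) − (-0.20)(0.65) = 0.3325
  C_32 = −[(0.75)(-0.45) − (-0.20)(-0.10)] = 0.3575
  C_33 = (0.75)(0.65) − (-0.45)(-0.10) = 0.4425
det(I−A) = Σ_j (I−A)_1j·C_1j = (0.75)(0.5950) + (-0.45)(0.2075) + (-0.20)(0.1675) = 0.319375
adj(I−A) = Cᵀ =
  [ 0.5950   0.4375   0.3325]
  [ 0.2075   0.6625   0.3575]
  [ 0.1675   0.1500   0.4425]
(I − A)⁻¹ = adj(I−A) / det(I−A) ≈
  [   1.8630     1.3699     1.0411]
  [   0.6497     2.0744     1.1194]
  [   0.5245     0.4697     1.3855]
Δx = (I − A)⁻¹ Δd with Δd having -80 in the Construction component and 0 elsewhere.
So Δx_1 = L_12 · (-80), where L_12 = adj(I−A)_12 / det(I−A) = 0.4375 / 0.319375.
Δx_1 = 0.4375 × (-80) / 0.319375 = -35.00 / 0.319375 ≈ -109.59.

Δx_1 = -109.59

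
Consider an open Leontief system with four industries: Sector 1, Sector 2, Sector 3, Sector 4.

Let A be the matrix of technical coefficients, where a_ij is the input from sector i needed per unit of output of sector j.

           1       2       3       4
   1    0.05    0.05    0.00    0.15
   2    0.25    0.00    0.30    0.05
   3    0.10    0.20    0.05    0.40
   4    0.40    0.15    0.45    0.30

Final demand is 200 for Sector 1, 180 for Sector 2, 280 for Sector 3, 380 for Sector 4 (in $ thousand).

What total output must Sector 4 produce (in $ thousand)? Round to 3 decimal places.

x_4 = 1869.205

I − A =
  [   0.95    -0.05     0.00    -0.15]
  [  -0.25     1.00    -0.30    -0.05]
  [  -0.10    -0.20     0.95    -0.40]
  [  -0.40    -0.15    -0.45     0.70]
Compute the cofactors C_ij = (−1)^(i+j)·(3×3 minor ij) of I−A; the adjugate is their transpose:
adj(I−A) = Cᵀ =
  [ 0.413375   0.059125   0.085875   0.141875]
  [ 0.211500   0.397000   0.219750   0.199250]
  [ 0.283250   0.191750   0.582500   0.407250]
  [ 0.463625   0.242125   0.470625   0.832125]
det(I−A) = Σ_j (I−A)_1j·C_1j = (0.95)(0.413375) + (-0.05)(0.211500) + (0.00)(0.283250) + (-0.15)(0.463625) = 0.3125875
(I − A)⁻¹ = adj(I−A) / det(I−A) ≈
  [   1.3224     0.1891     0.2747     0.4539]
  [   0.6766     1.2700     0.7030     0.6374]
  [   0.9061     0.6134     1.8635     1.3028]
  [   1.4832     0.7746     1.5056     2.6621]
x = (I − A)⁻¹ d = adj(I−A)·d / det(I−A), with det(I−A) = 0.3125875:
  x_1 = (0.413375·200 + 0.059125·180 + 0.085875·280 + 0.141875·380) / 0.3125875 = 171.275 / 0.3125875 ≈ 547.927
  x_2 = (0.211500·200 + 0.397000·180 + 0.219750·280 + 0.199250·380) / 0.3125875 = 251.005 / 0.3125875 ≈ 802.991
  x_3 = (0.283250·200 + 0.191750·180 + 0.582500·280 + 0.407250·380) / 0.3125875 = 409.02 / 0.3125875 ≈ 1308.498
  x_4 = (0.463625·200 + 0.242125·180 + 0.470625·280 + 0.832125·380) / 0.3125875 = 584.29 / 0.3125875 ≈ 1869.205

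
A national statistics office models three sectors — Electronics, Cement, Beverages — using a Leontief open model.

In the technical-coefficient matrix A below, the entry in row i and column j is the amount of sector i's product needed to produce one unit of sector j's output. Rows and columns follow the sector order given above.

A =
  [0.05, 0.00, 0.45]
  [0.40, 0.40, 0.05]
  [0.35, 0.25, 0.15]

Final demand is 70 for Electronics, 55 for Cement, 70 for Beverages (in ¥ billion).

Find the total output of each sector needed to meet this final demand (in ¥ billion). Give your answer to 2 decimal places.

I − A =
  [   0.95     0.00    -0.45]
  [  -0.40     0.60    -0.05]
  [  -0.35    -0.25     0.85]
Cofactors of I−A, C_ij = (−1)^(i+j)·(minor ij) (rows/columns in the sector order above):
  C_11 = (0.60)(0.85) − (-0.05)(-0.25) = 0.4975
  C_12 = −[(-0.40)(0.85) − (-0.05)(-0.35)] = 0.3575
  C_13 = (-0.40)(-0.25) − (0.60)(-0.35) = 0.3100
  C_21 = −[(0.00)(0.85) − (-0.45)(-0.25)] = 0.1125
  C_22 = (0.95)(0.85) − (-0.45)(-0.35) = 0.6500
  C_23 = −[(0.95)(-0.25) − (0.00)(-0.35)] = 0.2375
  C_31 = (0.00)(-0.05) − (-0.45)(0.60) = 0.2700
  C_32 = −[(0.95)(-0.05) − (-0.45)(-0.40)] = 0.2275
  C_33 = (0.95)(0.60) − (0.00)(-0.40) = 0.5700
det(I−A) = Σ_j (I−A)_1j·C_1j = (0.95)(0.4975) + (0.00)(0.3575) + (-0.45)(0.3100) = 0.333125
adj(I−A) = Cᵀ =
  [ 0.4975   0.1125   0.2700]
  [ 0.3575   0.6500   0.2275]
  [ 0.3100   0.2375   0.5700]
(I − A)⁻¹ = adj(I−A) / det(I−A) ≈
  [   1.4934     0.3377     0.8105]
  [   1.0732     1.9512     0.6829]
  [   0.9306     0.7129     1.7111]
x = (I − A)⁻¹ d = adj(I−A)·d / det(I−A), with det(I−A) = 0.333125:
  x_E = (0.4975·70 + 0.1125·55 + 0.2700·70) / 0.333125 = 59.9125 / 0.333125 ≈ 179.85
  x_C = (0.3575·70 + 0.6500·55 + 0.2275·70) / 0.333125 = 76.70 / 0.333125 ≈ 230.24
  x_B = (0.3100·70 + 0.2375·55 + 0.5700·70) / 0.333125 = 74.6625 / 0.333125 ≈ 224.13

x_E = 179.85, x_C = 230.24, x_B = 224.13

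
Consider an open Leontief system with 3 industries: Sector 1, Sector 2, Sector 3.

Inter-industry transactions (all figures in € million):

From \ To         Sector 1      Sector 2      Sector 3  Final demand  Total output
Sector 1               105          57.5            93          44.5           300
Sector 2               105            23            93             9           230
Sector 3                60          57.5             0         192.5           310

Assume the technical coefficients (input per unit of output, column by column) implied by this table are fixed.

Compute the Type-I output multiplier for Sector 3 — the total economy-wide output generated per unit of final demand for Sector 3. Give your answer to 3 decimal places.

m_3 = 3.232

Technical coefficients a_ij = z_ij / X_j:
  a_11 = 105/300 = 0.35, a_21 = 105/300 = 0.35, a_31 = 60/300 = 0.20
  a_12 = 57.5/230 = 0.25, a_22 = 23/230 = 0.10, a_32 = 57.5/230 = 0.25
  a_13 = 93/310 = 0.30, a_23 = 93/310 = 0.30, a_33 = 0/310 = 0.00
I − A =
  [   0.65    -0.25    -0.30]
  [  -0.35     0.90    -0.30]
  [  -0.20    -0.25     1.00]
Cofactors of I−A, C_ij = (−1)^(i+j)·(minor ij) (rows/columns in the sector order above):
  C_11 = (0.90)(1.00) − (-0.30)(-0.25) = 0.8250
  C_12 = −[(-0.35)(1.00) − (-0.30)(-0.20)] = 0.4100
  C_13 = (-0.35)(-0.25) − (0.90)(-0.20) = 0.2675
  C_21 = −[(-0.25)(1.00) − (-0.30)(-0.25)] = 0.3250
  C_22 = (0.65)(1.00) − (-0.30)(-0.20) = 0.5900
  C_23 = −[(0.65)(-0.25) − (-0.25)(-0.20)] = 0.2125
  C_31 = (-0.25)(-0.30) − (-0.30)(0.90) = 0.3450
  C_32 = −[(0.65)(-0.30) − (-0.30)(-0.35)] = 0.3000
  C_33 = (0.65)(0.90) − (-0.25)(-0.35) = 0.4975
det(I−A) = Σ_j (I−A)_1j·C_1j = (0.65)(0.8250) + (-0.25)(0.4100) + (-0.30)(0.2675) = 0.3535
adj(I−A) = Cᵀ =
  [ 0.8250   0.3250   0.3450]
  [ 0.4100   0.5900   0.3000]
  [ 0.2675   0.2125   0.4975]
(I − A)⁻¹ = adj(I−A) / det(I−A) ≈
  [   2.3338     0.9194     0.9760]
  [   1.1598     1.6690     0.8487]
  [   0.7567     0.6011     1.4074]
The output multiplier for sector j is the column-j sum of the Leontief inverse (I − A)⁻¹ = adj(I−A) / det(I−A).
Column 3 of adj(I−A): (0.3450, 0.3000, 0.4975); det(I−A) = 0.3535.
m_3 = (0.3450 + 0.3000 + 0.4975) / 0.3535 = 1.1425 / 0.3535 ≈ 3.232.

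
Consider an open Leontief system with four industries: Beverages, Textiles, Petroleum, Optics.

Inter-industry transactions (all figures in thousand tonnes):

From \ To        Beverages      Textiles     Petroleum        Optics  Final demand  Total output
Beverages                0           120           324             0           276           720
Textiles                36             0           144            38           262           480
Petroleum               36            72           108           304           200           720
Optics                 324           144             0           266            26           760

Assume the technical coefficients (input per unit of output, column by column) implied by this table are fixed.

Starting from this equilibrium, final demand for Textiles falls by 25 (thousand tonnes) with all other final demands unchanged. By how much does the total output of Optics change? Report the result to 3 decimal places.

Technical coefficients a_ij = z_ij / X_j:
  a_BB = 0/720 = 0.00, a_TB = 36/720 = 0.05, a_PB = 36/720 = 0.05, a_OB = 324/720 = 0.45
  a_BT = 120/480 = 0.25, a_TT = 0/480 = 0.00, a_PT = 72/480 = 0.15, a_OT = 144/480 = 0.30
  a_BP = 324/720 = 0.45, a_TP = 144/720 = 0.20, a_PP = 108/720 = 0.15, a_OP = 0/720 = 0.00
  a_BO = 0/760 = 0.00, a_TO = 38/760 = 0.05, a_PO = 304/760 = 0.40, a_OO = 266/760 = 0.35
I − A =
  [   1.00    -0.25    -0.45     0.00]
  [  -0.05     1.00    -0.20    -0.05]
  [  -0.05    -0.15     0.85    -0.40]
  [  -0.45    -0.30     0.00     0.65]
Compute the cofactors C_ij = (−1)^(i+j)·(3×3 minor ij) of I−A; the adjugate is their transpose:
adj(I−A) = Cᵀ =
  [ 0.496250   0.236000   0.318250   0.214000]
  [ 0.089250   0.456875   0.154750   0.130375]
  [ 0.226000   0.270625   0.621250   0.403125]
  [ 0.384750   0.374250   0.291750   0.781000]
det(I−A) = Σ_j (I−A)_1j·C_1j = (1.00)(0.496250) + (-0.25)(0.089250) + (-0.45)(0.226000) + (0.00)(0.384750) = 0.3722375
(I − A)⁻¹ = adj(I−A) / det(I−A) ≈
  [   1.3332     0.6340     0.8550     0.5749]
  [   0.2398     1.2274     0.4157     0.3502]
  [   0.6071     0.7270     1.6690     1.0830]
  [   1.0336     1.0054     0.7838     2.0981]
Δx = (I − A)⁻¹ Δd with Δd having -25 in the Textiles component and 0 elsewhere.
So Δx_O = L_OT · (-25), where L_OT = adj(I−A)_OT / det(I−A) = 0.374250 / 0.3722375.
Δx_O = 0.374250 × (-25) / 0.3722375 = -9.35625 / 0.3722375 ≈ -25.135.

Δx_O = -25.135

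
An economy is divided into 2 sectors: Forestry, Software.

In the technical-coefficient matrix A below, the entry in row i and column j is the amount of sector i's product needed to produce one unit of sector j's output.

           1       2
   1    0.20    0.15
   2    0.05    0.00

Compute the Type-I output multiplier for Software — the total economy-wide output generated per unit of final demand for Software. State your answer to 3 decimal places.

I − A =
  [   0.80    -0.15]
  [  -0.05     1.00]
det(I−A) = (0.80)(1.00) − (-0.15)(-0.05) = 0.7925
adj(I−A) = [[1.00, 0.15], [0.05, 0.80]]
(I − A)⁻¹ = adj(I−A) / det(I−A) ≈
  [   1.2618     0.1893]
  [   0.0631     1.0095]
The output multiplier for sector j is the column-j sum of the Leontief inverse (I − A)⁻¹ = adj(I−A) / det(I−A).
Column 2 of adj(I−A): (0.15, 0.80); det(I−A) = 0.7925.
m_2 = (0.15 + 0.80) / 0.7925 = 0.95 / 0.7925 ≈ 1.199.

m_2 = 1.199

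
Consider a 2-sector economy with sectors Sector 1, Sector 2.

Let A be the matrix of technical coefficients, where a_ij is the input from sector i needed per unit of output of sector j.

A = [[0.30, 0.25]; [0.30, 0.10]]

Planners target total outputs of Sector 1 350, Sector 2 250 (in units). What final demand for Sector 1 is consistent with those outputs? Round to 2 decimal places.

d_1 = 182.50

I − A =
  [   0.70    -0.25]
  [  -0.30     0.90]
d = (I − A) x:
  d_1 = (+0.70)·350 + (-0.25)·250 = 182.50
  d_2 = (-0.30)·350 + (+0.90)·250 = 120.00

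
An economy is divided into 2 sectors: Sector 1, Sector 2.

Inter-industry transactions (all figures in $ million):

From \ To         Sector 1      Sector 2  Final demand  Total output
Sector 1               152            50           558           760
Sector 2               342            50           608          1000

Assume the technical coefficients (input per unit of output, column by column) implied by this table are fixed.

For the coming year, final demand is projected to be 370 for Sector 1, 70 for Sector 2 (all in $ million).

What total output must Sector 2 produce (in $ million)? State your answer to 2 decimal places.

x_2 = 301.69

Technical coefficients a_ij = z_ij / X_j:
  a_11 = 152/760 = 0.20, a_21 = 342/760 = 0.45
  a_12 = 50/1000 = 0.05, a_22 = 50/1000 = 0.05
I − A =
  [   0.80    -0.05]
  [  -0.45     0.95]
det(I−A) = (0.80)(0.95) − (-0.05)(-0.45) = 0.7375
adj(I−A) = [[0.95, 0.05], [0.45, 0.80]]
(I − A)⁻¹ = adj(I−A) / det(I−A) ≈
  [   1.2881     0.0678]
  [   0.6102     1.0847]
x = (I − A)⁻¹ d = adj(I−A)·d / det(I−A), with det(I−A) = 0.7375:
  x_1 = (0.95·370 + 0.05·70) / 0.7375 = 355.00 / 0.7375 ≈ 481.36
  x_2 = (0.45·370 + 0.80·70) / 0.7375 = 222.50 / 0.7375 ≈ 301.69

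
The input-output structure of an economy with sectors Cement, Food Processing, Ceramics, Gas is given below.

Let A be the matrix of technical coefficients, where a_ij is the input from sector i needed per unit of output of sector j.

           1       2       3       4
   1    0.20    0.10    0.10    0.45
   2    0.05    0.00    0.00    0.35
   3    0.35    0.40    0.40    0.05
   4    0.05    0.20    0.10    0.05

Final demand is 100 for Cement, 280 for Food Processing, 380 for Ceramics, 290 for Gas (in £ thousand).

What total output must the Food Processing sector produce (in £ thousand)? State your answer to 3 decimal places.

I − A =
  [   0.80    -0.10    -0.10    -0.45]
  [  -0.05     1.00     0.00    -0.35]
  [  -0.35    -0.40     0.60    -0.05]
  [  -0.05    -0.20    -0.10     0.95]
Compute the cofactors C_ij = (−1)^(i+j)·(3×3 minor ij) of I−A; the adjugate is their transpose:
adj(I−A) = Cᵀ =
  [ 0.50900   0.16750   0.13650   0.31000]
  [ 0.05100   0.38925   0.03675   0.16950]
  [ 0.33700   0.36800   0.67050   0.33050]
  [ 0.07300   0.12950   0.08550   0.44000]
det(I−A) = Σ_j (I−A)_1j·C_1j = (0.80)(0.50900) + (-0.10)(0.05100) + (-0.10)(0.33700) + (-0.45)(0.07300) = 0.33555
(I − A)⁻¹ = adj(I−A) / det(I−A) ≈
  [   1.5169     0.4992     0.4068     0.9239]
  [   0.1520     1.1600     0.1095     0.5051]
  [   1.0043     1.0967     1.9982     0.9850]
  [   0.2176     0.3859     0.2548     1.3113]
x = (I − A)⁻¹ d = adj(I−A)·d / det(I−A), with det(I−A) = 0.33555:
  x_1 = (0.50900·100 + 0.16750·280 + 0.13650·380 + 0.31000·290) / 0.33555 = 239.57 / 0.33555 ≈ 713.962
  x_2 = (0.05100·100 + 0.38925·280 + 0.03675·380 + 0.16950·290) / 0.33555 = 177.21 / 0.33555 ≈ 528.118
  x_3 = (0.33700·100 + 0.36800·280 + 0.67050·380 + 0.33050·290) / 0.33555 = 487.375 / 0.33555 ≈ 1452.466
  x_4 = (0.07300·100 + 0.12950·280 + 0.08550·380 + 0.44000·290) / 0.33555 = 203.65 / 0.33555 ≈ 606.914

x_2 = 528.118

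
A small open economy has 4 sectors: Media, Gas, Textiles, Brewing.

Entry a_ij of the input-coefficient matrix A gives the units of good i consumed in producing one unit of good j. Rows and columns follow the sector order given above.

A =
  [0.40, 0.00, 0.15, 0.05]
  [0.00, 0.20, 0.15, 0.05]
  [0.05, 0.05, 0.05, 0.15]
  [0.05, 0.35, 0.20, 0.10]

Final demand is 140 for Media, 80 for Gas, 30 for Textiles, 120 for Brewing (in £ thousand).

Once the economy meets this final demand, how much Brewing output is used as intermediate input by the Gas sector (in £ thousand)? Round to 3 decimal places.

I − A =
  [   0.60     0.00    -0.15    -0.05]
  [   0.00     0.80    -0.15    -0.05]
  [  -0.05    -0.05     0.95    -0.15]
  [  -0.05    -0.35    -0.20     0.90]
Compute the cofactors C_ij = (−1)^(i+j)·(3×3 minor ij) of I−A; the adjugate is their transpose:
adj(I−A) = Cᵀ =
  [ 0.62825   0.03175   0.11600   0.05600]
  [ 0.01075   0.48425   0.08700   0.04200]
  [ 0.04125   0.05925   0.41950   0.07550]
  [ 0.04825   0.20325   0.13350   0.44550]
det(I−A) = Σ_j (I−A)_1j·C_1j = (0.60)(0.62825) + (0.00)(0.01075) + (-0.15)(0.04125) + (-0.05)(0.04825) = 0.36835
(I − A)⁻¹ = adj(I−A) / det(I−A) ≈
  [   1.7056     0.0862     0.3149     0.1520]
  [   0.0292     1.3146     0.2362     0.1140]
  [   0.1120     0.1609     1.1389     0.2050]
  [   0.1310     0.5518     0.3624     1.2094]
First solve x = (I − A)⁻¹ d = adj(I−A)·d / det(I−A); in particular x_G = (0.01075·140 + 0.48425·80 + 0.08700·30 + 0.04200·120) / 0.36835 = 47.895 / 0.36835 ≈ 130.02579.
Intermediate flow from B to G: z_BG = a_BG · x_G = 0.35 × 47.895 / 0.36835 = 16.76325 / 0.36835 ≈ 45.509.

z_BG = 45.509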